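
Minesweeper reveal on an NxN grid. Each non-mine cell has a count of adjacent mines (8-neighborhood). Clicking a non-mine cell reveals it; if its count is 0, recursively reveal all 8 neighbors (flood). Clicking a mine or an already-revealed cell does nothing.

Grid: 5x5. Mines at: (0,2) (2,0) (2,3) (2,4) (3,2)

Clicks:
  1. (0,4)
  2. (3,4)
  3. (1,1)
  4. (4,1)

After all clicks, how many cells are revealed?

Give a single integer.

Click 1 (0,4) count=0: revealed 4 new [(0,3) (0,4) (1,3) (1,4)] -> total=4
Click 2 (3,4) count=2: revealed 1 new [(3,4)] -> total=5
Click 3 (1,1) count=2: revealed 1 new [(1,1)] -> total=6
Click 4 (4,1) count=1: revealed 1 new [(4,1)] -> total=7

Answer: 7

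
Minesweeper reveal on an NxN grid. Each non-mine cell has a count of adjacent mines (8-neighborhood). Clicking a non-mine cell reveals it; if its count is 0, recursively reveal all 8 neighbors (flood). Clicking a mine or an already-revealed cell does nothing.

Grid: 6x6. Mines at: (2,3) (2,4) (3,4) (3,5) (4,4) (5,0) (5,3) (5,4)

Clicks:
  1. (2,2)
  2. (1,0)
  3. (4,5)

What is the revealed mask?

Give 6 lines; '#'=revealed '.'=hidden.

Click 1 (2,2) count=1: revealed 1 new [(2,2)] -> total=1
Click 2 (1,0) count=0: revealed 20 new [(0,0) (0,1) (0,2) (0,3) (0,4) (0,5) (1,0) (1,1) (1,2) (1,3) (1,4) (1,5) (2,0) (2,1) (3,0) (3,1) (3,2) (4,0) (4,1) (4,2)] -> total=21
Click 3 (4,5) count=4: revealed 1 new [(4,5)] -> total=22

Answer: ######
######
###...
###...
###..#
......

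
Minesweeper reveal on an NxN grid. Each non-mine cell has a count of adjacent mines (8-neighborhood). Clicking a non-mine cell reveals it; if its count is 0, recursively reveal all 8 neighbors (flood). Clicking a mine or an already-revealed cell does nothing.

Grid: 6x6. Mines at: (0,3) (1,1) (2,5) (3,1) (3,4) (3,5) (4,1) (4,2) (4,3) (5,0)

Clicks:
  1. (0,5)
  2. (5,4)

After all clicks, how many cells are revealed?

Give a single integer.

Click 1 (0,5) count=0: revealed 4 new [(0,4) (0,5) (1,4) (1,5)] -> total=4
Click 2 (5,4) count=1: revealed 1 new [(5,4)] -> total=5

Answer: 5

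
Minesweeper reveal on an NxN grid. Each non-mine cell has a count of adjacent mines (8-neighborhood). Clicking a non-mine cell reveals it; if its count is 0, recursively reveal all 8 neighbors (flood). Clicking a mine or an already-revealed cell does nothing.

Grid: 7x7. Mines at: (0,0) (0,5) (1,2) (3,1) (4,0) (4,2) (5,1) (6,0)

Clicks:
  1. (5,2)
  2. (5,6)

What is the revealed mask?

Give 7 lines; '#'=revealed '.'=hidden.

Click 1 (5,2) count=2: revealed 1 new [(5,2)] -> total=1
Click 2 (5,6) count=0: revealed 25 new [(1,3) (1,4) (1,5) (1,6) (2,3) (2,4) (2,5) (2,6) (3,3) (3,4) (3,5) (3,6) (4,3) (4,4) (4,5) (4,6) (5,3) (5,4) (5,5) (5,6) (6,2) (6,3) (6,4) (6,5) (6,6)] -> total=26

Answer: .......
...####
...####
...####
...####
..#####
..#####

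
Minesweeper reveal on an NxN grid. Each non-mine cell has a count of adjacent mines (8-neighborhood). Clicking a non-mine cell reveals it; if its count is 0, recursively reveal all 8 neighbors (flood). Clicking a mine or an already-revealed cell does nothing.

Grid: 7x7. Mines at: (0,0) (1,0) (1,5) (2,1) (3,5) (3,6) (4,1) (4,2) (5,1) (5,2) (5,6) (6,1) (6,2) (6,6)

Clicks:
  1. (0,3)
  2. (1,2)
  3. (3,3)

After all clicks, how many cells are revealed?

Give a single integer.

Answer: 14

Derivation:
Click 1 (0,3) count=0: revealed 14 new [(0,1) (0,2) (0,3) (0,4) (1,1) (1,2) (1,3) (1,4) (2,2) (2,3) (2,4) (3,2) (3,3) (3,4)] -> total=14
Click 2 (1,2) count=1: revealed 0 new [(none)] -> total=14
Click 3 (3,3) count=1: revealed 0 new [(none)] -> total=14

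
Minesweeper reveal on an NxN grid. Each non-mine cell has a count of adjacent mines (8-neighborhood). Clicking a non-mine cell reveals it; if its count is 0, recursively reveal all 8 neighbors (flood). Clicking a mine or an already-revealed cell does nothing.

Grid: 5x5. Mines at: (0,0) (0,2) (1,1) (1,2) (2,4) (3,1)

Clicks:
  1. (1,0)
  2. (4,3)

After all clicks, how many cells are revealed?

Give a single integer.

Click 1 (1,0) count=2: revealed 1 new [(1,0)] -> total=1
Click 2 (4,3) count=0: revealed 6 new [(3,2) (3,3) (3,4) (4,2) (4,3) (4,4)] -> total=7

Answer: 7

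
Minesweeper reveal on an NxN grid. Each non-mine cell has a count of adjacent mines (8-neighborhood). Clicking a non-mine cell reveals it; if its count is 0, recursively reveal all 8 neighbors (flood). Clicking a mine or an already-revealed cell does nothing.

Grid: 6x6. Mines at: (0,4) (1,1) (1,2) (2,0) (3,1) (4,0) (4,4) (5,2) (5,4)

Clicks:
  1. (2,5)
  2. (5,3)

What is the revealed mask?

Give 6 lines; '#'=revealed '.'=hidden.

Click 1 (2,5) count=0: revealed 9 new [(1,3) (1,4) (1,5) (2,3) (2,4) (2,5) (3,3) (3,4) (3,5)] -> total=9
Click 2 (5,3) count=3: revealed 1 new [(5,3)] -> total=10

Answer: ......
...###
...###
...###
......
...#..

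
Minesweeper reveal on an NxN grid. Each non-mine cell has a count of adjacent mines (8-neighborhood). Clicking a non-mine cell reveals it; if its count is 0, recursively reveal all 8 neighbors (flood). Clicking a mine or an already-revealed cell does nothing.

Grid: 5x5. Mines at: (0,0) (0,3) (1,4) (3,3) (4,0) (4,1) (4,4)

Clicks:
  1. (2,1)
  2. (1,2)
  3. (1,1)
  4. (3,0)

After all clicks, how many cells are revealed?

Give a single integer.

Click 1 (2,1) count=0: revealed 9 new [(1,0) (1,1) (1,2) (2,0) (2,1) (2,2) (3,0) (3,1) (3,2)] -> total=9
Click 2 (1,2) count=1: revealed 0 new [(none)] -> total=9
Click 3 (1,1) count=1: revealed 0 new [(none)] -> total=9
Click 4 (3,0) count=2: revealed 0 new [(none)] -> total=9

Answer: 9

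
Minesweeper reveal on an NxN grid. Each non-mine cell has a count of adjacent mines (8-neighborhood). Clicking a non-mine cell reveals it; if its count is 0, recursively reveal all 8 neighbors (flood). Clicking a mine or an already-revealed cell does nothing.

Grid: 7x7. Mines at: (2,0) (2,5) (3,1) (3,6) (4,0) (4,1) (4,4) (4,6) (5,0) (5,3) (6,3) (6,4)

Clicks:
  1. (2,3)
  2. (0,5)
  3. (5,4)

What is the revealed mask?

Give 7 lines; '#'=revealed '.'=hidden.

Answer: #######
#######
.####..
..###..
.......
....#..
.......

Derivation:
Click 1 (2,3) count=0: revealed 21 new [(0,0) (0,1) (0,2) (0,3) (0,4) (0,5) (0,6) (1,0) (1,1) (1,2) (1,3) (1,4) (1,5) (1,6) (2,1) (2,2) (2,3) (2,4) (3,2) (3,3) (3,4)] -> total=21
Click 2 (0,5) count=0: revealed 0 new [(none)] -> total=21
Click 3 (5,4) count=4: revealed 1 new [(5,4)] -> total=22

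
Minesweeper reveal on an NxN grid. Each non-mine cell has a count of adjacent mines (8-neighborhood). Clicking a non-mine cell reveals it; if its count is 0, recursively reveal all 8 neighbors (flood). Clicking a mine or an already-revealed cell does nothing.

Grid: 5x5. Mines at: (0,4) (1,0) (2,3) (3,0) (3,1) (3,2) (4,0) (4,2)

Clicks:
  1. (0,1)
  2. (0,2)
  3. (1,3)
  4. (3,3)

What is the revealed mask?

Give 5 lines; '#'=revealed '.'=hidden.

Click 1 (0,1) count=1: revealed 1 new [(0,1)] -> total=1
Click 2 (0,2) count=0: revealed 5 new [(0,2) (0,3) (1,1) (1,2) (1,3)] -> total=6
Click 3 (1,3) count=2: revealed 0 new [(none)] -> total=6
Click 4 (3,3) count=3: revealed 1 new [(3,3)] -> total=7

Answer: .###.
.###.
.....
...#.
.....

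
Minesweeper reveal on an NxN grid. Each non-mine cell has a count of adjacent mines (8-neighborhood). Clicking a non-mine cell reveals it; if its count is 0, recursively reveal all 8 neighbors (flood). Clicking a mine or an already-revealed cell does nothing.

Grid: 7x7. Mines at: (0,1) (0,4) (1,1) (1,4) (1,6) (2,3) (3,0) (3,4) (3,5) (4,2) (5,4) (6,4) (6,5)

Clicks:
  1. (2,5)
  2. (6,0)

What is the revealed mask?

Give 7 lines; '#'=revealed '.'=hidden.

Click 1 (2,5) count=4: revealed 1 new [(2,5)] -> total=1
Click 2 (6,0) count=0: revealed 10 new [(4,0) (4,1) (5,0) (5,1) (5,2) (5,3) (6,0) (6,1) (6,2) (6,3)] -> total=11

Answer: .......
.......
.....#.
.......
##.....
####...
####...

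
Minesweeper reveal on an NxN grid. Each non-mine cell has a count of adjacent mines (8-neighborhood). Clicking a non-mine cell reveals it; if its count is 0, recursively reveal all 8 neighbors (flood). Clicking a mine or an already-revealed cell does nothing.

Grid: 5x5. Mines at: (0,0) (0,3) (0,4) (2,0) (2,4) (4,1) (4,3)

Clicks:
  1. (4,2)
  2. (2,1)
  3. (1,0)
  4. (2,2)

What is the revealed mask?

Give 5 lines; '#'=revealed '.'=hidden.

Answer: .....
####.
.###.
.###.
..#..

Derivation:
Click 1 (4,2) count=2: revealed 1 new [(4,2)] -> total=1
Click 2 (2,1) count=1: revealed 1 new [(2,1)] -> total=2
Click 3 (1,0) count=2: revealed 1 new [(1,0)] -> total=3
Click 4 (2,2) count=0: revealed 8 new [(1,1) (1,2) (1,3) (2,2) (2,3) (3,1) (3,2) (3,3)] -> total=11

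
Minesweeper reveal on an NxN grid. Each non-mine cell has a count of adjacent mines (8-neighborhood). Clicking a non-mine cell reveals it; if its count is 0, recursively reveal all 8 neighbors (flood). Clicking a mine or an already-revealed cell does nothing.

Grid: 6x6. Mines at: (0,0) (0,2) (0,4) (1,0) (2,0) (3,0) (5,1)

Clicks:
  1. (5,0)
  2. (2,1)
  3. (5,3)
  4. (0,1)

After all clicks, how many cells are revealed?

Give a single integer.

Click 1 (5,0) count=1: revealed 1 new [(5,0)] -> total=1
Click 2 (2,1) count=3: revealed 1 new [(2,1)] -> total=2
Click 3 (5,3) count=0: revealed 23 new [(1,1) (1,2) (1,3) (1,4) (1,5) (2,2) (2,3) (2,4) (2,5) (3,1) (3,2) (3,3) (3,4) (3,5) (4,1) (4,2) (4,3) (4,4) (4,5) (5,2) (5,3) (5,4) (5,5)] -> total=25
Click 4 (0,1) count=3: revealed 1 new [(0,1)] -> total=26

Answer: 26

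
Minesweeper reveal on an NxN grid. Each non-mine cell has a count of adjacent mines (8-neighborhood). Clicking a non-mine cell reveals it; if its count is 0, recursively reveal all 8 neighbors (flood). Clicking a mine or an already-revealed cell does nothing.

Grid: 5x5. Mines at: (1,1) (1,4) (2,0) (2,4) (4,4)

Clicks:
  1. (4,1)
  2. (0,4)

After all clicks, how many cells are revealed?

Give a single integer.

Answer: 12

Derivation:
Click 1 (4,1) count=0: revealed 11 new [(2,1) (2,2) (2,3) (3,0) (3,1) (3,2) (3,3) (4,0) (4,1) (4,2) (4,3)] -> total=11
Click 2 (0,4) count=1: revealed 1 new [(0,4)] -> total=12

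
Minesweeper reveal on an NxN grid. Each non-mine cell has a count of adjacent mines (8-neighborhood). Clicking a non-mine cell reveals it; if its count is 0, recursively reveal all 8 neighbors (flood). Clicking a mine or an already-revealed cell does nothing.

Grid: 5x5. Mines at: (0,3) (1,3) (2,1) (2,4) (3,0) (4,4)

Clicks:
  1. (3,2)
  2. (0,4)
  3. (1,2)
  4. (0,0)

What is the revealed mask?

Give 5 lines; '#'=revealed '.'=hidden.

Click 1 (3,2) count=1: revealed 1 new [(3,2)] -> total=1
Click 2 (0,4) count=2: revealed 1 new [(0,4)] -> total=2
Click 3 (1,2) count=3: revealed 1 new [(1,2)] -> total=3
Click 4 (0,0) count=0: revealed 5 new [(0,0) (0,1) (0,2) (1,0) (1,1)] -> total=8

Answer: ###.#
###..
.....
..#..
.....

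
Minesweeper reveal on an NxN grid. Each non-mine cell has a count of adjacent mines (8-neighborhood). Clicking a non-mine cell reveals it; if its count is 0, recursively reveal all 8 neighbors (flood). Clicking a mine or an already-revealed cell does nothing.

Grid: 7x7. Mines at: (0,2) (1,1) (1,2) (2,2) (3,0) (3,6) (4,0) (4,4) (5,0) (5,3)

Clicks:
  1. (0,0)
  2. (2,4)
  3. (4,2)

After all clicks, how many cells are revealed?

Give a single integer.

Click 1 (0,0) count=1: revealed 1 new [(0,0)] -> total=1
Click 2 (2,4) count=0: revealed 15 new [(0,3) (0,4) (0,5) (0,6) (1,3) (1,4) (1,5) (1,6) (2,3) (2,4) (2,5) (2,6) (3,3) (3,4) (3,5)] -> total=16
Click 3 (4,2) count=1: revealed 1 new [(4,2)] -> total=17

Answer: 17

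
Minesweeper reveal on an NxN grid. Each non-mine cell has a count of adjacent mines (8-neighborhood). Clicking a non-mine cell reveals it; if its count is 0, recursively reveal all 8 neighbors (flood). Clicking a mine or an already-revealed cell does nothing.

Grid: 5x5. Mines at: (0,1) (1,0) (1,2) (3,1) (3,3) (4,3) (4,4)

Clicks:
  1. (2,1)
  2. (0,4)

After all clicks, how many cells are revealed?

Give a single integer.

Answer: 7

Derivation:
Click 1 (2,1) count=3: revealed 1 new [(2,1)] -> total=1
Click 2 (0,4) count=0: revealed 6 new [(0,3) (0,4) (1,3) (1,4) (2,3) (2,4)] -> total=7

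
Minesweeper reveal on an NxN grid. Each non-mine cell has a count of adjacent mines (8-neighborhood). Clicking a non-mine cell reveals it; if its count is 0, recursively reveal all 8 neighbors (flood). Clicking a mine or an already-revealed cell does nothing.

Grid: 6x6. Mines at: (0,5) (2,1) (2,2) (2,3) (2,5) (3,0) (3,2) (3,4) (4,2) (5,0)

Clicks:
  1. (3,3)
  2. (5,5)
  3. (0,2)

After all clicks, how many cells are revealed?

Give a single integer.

Click 1 (3,3) count=5: revealed 1 new [(3,3)] -> total=1
Click 2 (5,5) count=0: revealed 6 new [(4,3) (4,4) (4,5) (5,3) (5,4) (5,5)] -> total=7
Click 3 (0,2) count=0: revealed 10 new [(0,0) (0,1) (0,2) (0,3) (0,4) (1,0) (1,1) (1,2) (1,3) (1,4)] -> total=17

Answer: 17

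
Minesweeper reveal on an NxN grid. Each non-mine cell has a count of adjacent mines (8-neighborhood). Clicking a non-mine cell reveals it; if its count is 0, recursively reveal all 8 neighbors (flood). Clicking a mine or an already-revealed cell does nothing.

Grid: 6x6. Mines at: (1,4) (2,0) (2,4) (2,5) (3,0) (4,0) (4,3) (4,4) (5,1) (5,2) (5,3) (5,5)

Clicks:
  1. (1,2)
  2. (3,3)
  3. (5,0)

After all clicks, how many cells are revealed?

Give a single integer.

Click 1 (1,2) count=0: revealed 14 new [(0,0) (0,1) (0,2) (0,3) (1,0) (1,1) (1,2) (1,3) (2,1) (2,2) (2,3) (3,1) (3,2) (3,3)] -> total=14
Click 2 (3,3) count=3: revealed 0 new [(none)] -> total=14
Click 3 (5,0) count=2: revealed 1 new [(5,0)] -> total=15

Answer: 15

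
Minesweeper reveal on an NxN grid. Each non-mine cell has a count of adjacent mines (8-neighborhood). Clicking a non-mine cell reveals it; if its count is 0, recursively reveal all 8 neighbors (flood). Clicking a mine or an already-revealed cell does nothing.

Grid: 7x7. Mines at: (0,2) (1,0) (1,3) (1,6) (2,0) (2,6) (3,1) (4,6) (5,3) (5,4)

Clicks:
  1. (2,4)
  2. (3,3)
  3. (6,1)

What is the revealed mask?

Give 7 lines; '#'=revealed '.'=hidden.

Click 1 (2,4) count=1: revealed 1 new [(2,4)] -> total=1
Click 2 (3,3) count=0: revealed 11 new [(2,2) (2,3) (2,5) (3,2) (3,3) (3,4) (3,5) (4,2) (4,3) (4,4) (4,5)] -> total=12
Click 3 (6,1) count=0: revealed 8 new [(4,0) (4,1) (5,0) (5,1) (5,2) (6,0) (6,1) (6,2)] -> total=20

Answer: .......
.......
..####.
..####.
######.
###....
###....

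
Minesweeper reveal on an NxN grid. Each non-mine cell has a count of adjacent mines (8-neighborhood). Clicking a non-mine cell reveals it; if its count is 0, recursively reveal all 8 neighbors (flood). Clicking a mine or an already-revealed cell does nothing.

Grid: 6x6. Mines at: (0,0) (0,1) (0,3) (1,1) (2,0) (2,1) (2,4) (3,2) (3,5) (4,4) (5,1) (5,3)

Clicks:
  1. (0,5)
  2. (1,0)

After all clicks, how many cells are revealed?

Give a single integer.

Click 1 (0,5) count=0: revealed 4 new [(0,4) (0,5) (1,4) (1,5)] -> total=4
Click 2 (1,0) count=5: revealed 1 new [(1,0)] -> total=5

Answer: 5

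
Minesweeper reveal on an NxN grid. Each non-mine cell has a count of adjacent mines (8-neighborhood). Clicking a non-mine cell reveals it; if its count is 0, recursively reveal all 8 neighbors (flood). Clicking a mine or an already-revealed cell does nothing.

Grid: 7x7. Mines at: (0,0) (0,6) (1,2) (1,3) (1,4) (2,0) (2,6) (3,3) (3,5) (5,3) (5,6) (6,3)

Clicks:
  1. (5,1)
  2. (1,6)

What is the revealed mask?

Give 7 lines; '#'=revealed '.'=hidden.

Answer: .......
......#
.......
###....
###....
###....
###....

Derivation:
Click 1 (5,1) count=0: revealed 12 new [(3,0) (3,1) (3,2) (4,0) (4,1) (4,2) (5,0) (5,1) (5,2) (6,0) (6,1) (6,2)] -> total=12
Click 2 (1,6) count=2: revealed 1 new [(1,6)] -> total=13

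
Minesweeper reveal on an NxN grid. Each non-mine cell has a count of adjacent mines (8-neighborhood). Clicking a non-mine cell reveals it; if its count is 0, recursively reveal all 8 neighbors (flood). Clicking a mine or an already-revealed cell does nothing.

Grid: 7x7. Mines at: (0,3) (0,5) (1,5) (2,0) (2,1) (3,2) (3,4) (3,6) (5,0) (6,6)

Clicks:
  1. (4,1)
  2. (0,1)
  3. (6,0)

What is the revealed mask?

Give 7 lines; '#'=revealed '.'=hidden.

Answer: ###....
###....
.......
.......
.#.....
.......
#......

Derivation:
Click 1 (4,1) count=2: revealed 1 new [(4,1)] -> total=1
Click 2 (0,1) count=0: revealed 6 new [(0,0) (0,1) (0,2) (1,0) (1,1) (1,2)] -> total=7
Click 3 (6,0) count=1: revealed 1 new [(6,0)] -> total=8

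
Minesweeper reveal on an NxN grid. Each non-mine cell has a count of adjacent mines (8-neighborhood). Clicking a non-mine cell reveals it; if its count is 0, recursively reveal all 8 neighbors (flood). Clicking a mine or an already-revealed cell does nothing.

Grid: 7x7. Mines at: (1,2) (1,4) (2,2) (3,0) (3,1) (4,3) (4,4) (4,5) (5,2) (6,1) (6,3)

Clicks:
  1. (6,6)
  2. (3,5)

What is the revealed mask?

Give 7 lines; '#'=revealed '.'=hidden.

Answer: .......
.......
.......
.....#.
.......
....###
....###

Derivation:
Click 1 (6,6) count=0: revealed 6 new [(5,4) (5,5) (5,6) (6,4) (6,5) (6,6)] -> total=6
Click 2 (3,5) count=2: revealed 1 new [(3,5)] -> total=7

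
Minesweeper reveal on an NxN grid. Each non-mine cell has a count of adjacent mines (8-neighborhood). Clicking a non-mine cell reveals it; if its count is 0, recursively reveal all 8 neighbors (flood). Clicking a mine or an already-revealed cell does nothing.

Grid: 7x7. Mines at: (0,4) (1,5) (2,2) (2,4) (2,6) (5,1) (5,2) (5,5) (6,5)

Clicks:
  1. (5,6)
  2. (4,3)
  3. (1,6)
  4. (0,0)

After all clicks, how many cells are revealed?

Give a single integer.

Answer: 17

Derivation:
Click 1 (5,6) count=2: revealed 1 new [(5,6)] -> total=1
Click 2 (4,3) count=1: revealed 1 new [(4,3)] -> total=2
Click 3 (1,6) count=2: revealed 1 new [(1,6)] -> total=3
Click 4 (0,0) count=0: revealed 14 new [(0,0) (0,1) (0,2) (0,3) (1,0) (1,1) (1,2) (1,3) (2,0) (2,1) (3,0) (3,1) (4,0) (4,1)] -> total=17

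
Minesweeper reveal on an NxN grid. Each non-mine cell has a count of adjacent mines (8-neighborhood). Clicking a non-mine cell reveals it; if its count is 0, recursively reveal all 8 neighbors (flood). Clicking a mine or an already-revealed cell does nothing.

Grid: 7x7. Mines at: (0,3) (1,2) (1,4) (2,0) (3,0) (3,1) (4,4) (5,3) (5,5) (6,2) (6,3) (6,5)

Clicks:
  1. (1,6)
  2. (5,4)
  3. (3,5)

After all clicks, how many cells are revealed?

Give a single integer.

Answer: 11

Derivation:
Click 1 (1,6) count=0: revealed 10 new [(0,5) (0,6) (1,5) (1,6) (2,5) (2,6) (3,5) (3,6) (4,5) (4,6)] -> total=10
Click 2 (5,4) count=5: revealed 1 new [(5,4)] -> total=11
Click 3 (3,5) count=1: revealed 0 new [(none)] -> total=11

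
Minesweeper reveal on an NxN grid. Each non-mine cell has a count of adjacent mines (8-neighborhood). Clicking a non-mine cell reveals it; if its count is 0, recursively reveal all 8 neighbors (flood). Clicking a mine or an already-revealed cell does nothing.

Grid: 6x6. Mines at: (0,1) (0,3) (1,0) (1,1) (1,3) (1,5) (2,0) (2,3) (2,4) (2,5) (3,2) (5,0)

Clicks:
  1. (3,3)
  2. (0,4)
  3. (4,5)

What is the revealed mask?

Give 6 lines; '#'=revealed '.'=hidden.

Click 1 (3,3) count=3: revealed 1 new [(3,3)] -> total=1
Click 2 (0,4) count=3: revealed 1 new [(0,4)] -> total=2
Click 3 (4,5) count=0: revealed 12 new [(3,4) (3,5) (4,1) (4,2) (4,3) (4,4) (4,5) (5,1) (5,2) (5,3) (5,4) (5,5)] -> total=14

Answer: ....#.
......
......
...###
.#####
.#####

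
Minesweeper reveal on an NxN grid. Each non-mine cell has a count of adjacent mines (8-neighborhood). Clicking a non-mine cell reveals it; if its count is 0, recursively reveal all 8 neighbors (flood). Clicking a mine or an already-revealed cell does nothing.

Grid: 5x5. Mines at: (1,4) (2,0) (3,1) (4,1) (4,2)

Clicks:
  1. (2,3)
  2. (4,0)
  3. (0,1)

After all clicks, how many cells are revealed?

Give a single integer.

Answer: 12

Derivation:
Click 1 (2,3) count=1: revealed 1 new [(2,3)] -> total=1
Click 2 (4,0) count=2: revealed 1 new [(4,0)] -> total=2
Click 3 (0,1) count=0: revealed 10 new [(0,0) (0,1) (0,2) (0,3) (1,0) (1,1) (1,2) (1,3) (2,1) (2,2)] -> total=12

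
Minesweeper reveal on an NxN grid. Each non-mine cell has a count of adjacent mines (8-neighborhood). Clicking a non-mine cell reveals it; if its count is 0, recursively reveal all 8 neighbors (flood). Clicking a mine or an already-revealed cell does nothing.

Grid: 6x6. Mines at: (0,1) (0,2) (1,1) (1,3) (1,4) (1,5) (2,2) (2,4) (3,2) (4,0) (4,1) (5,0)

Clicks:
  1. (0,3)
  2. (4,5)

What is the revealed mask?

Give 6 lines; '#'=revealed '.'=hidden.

Click 1 (0,3) count=3: revealed 1 new [(0,3)] -> total=1
Click 2 (4,5) count=0: revealed 11 new [(3,3) (3,4) (3,5) (4,2) (4,3) (4,4) (4,5) (5,2) (5,3) (5,4) (5,5)] -> total=12

Answer: ...#..
......
......
...###
..####
..####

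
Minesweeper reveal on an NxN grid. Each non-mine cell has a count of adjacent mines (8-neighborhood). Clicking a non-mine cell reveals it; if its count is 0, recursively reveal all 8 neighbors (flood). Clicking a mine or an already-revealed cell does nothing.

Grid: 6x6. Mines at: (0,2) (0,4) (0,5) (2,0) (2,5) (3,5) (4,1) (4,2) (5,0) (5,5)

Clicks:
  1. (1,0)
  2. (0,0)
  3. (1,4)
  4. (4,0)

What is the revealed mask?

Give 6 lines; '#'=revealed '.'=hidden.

Answer: ##....
##..#.
......
......
#.....
......

Derivation:
Click 1 (1,0) count=1: revealed 1 new [(1,0)] -> total=1
Click 2 (0,0) count=0: revealed 3 new [(0,0) (0,1) (1,1)] -> total=4
Click 3 (1,4) count=3: revealed 1 new [(1,4)] -> total=5
Click 4 (4,0) count=2: revealed 1 new [(4,0)] -> total=6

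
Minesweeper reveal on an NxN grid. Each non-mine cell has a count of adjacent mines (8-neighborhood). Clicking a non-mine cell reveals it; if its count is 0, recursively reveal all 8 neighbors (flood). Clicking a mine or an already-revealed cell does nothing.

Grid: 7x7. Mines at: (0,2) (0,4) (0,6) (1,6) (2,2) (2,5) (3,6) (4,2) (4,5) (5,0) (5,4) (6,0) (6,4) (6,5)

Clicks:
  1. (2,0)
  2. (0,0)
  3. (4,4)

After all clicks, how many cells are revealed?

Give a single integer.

Answer: 11

Derivation:
Click 1 (2,0) count=0: revealed 10 new [(0,0) (0,1) (1,0) (1,1) (2,0) (2,1) (3,0) (3,1) (4,0) (4,1)] -> total=10
Click 2 (0,0) count=0: revealed 0 new [(none)] -> total=10
Click 3 (4,4) count=2: revealed 1 new [(4,4)] -> total=11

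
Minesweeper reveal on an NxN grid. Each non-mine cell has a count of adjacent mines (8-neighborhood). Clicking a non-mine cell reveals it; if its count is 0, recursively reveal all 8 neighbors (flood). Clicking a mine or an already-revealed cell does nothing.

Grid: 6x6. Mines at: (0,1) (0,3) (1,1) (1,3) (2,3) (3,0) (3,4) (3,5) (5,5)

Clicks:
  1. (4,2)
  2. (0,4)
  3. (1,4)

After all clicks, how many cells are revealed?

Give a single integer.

Answer: 15

Derivation:
Click 1 (4,2) count=0: revealed 13 new [(3,1) (3,2) (3,3) (4,0) (4,1) (4,2) (4,3) (4,4) (5,0) (5,1) (5,2) (5,3) (5,4)] -> total=13
Click 2 (0,4) count=2: revealed 1 new [(0,4)] -> total=14
Click 3 (1,4) count=3: revealed 1 new [(1,4)] -> total=15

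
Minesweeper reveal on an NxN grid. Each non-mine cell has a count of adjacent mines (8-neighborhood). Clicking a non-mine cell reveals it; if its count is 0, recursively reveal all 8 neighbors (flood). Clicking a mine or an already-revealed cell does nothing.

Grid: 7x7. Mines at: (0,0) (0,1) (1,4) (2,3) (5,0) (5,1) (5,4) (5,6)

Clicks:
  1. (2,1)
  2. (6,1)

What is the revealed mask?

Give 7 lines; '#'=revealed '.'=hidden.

Answer: .......
###....
###....
###....
###....
.......
.#.....

Derivation:
Click 1 (2,1) count=0: revealed 12 new [(1,0) (1,1) (1,2) (2,0) (2,1) (2,2) (3,0) (3,1) (3,2) (4,0) (4,1) (4,2)] -> total=12
Click 2 (6,1) count=2: revealed 1 new [(6,1)] -> total=13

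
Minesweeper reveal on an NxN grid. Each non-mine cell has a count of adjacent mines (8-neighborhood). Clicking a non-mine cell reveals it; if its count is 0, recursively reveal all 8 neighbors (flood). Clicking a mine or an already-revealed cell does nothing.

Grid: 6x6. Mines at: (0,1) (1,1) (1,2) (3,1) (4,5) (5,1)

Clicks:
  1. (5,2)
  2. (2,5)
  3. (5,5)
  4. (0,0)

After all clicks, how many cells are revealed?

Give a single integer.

Answer: 22

Derivation:
Click 1 (5,2) count=1: revealed 1 new [(5,2)] -> total=1
Click 2 (2,5) count=0: revealed 19 new [(0,3) (0,4) (0,5) (1,3) (1,4) (1,5) (2,2) (2,3) (2,4) (2,5) (3,2) (3,3) (3,4) (3,5) (4,2) (4,3) (4,4) (5,3) (5,4)] -> total=20
Click 3 (5,5) count=1: revealed 1 new [(5,5)] -> total=21
Click 4 (0,0) count=2: revealed 1 new [(0,0)] -> total=22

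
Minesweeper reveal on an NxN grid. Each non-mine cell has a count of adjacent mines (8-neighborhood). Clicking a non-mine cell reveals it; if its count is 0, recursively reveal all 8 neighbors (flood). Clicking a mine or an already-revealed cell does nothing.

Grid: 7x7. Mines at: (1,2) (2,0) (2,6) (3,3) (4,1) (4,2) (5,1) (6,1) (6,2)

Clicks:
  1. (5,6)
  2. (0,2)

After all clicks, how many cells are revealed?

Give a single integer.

Answer: 16

Derivation:
Click 1 (5,6) count=0: revealed 15 new [(3,4) (3,5) (3,6) (4,3) (4,4) (4,5) (4,6) (5,3) (5,4) (5,5) (5,6) (6,3) (6,4) (6,5) (6,6)] -> total=15
Click 2 (0,2) count=1: revealed 1 new [(0,2)] -> total=16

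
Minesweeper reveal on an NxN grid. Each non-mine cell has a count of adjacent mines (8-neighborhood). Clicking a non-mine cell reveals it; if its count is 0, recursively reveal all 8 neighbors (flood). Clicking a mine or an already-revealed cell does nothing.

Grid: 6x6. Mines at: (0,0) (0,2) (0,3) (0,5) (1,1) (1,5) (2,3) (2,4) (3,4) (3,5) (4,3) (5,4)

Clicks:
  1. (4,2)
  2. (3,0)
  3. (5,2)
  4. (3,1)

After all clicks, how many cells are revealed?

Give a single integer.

Click 1 (4,2) count=1: revealed 1 new [(4,2)] -> total=1
Click 2 (3,0) count=0: revealed 11 new [(2,0) (2,1) (2,2) (3,0) (3,1) (3,2) (4,0) (4,1) (5,0) (5,1) (5,2)] -> total=12
Click 3 (5,2) count=1: revealed 0 new [(none)] -> total=12
Click 4 (3,1) count=0: revealed 0 new [(none)] -> total=12

Answer: 12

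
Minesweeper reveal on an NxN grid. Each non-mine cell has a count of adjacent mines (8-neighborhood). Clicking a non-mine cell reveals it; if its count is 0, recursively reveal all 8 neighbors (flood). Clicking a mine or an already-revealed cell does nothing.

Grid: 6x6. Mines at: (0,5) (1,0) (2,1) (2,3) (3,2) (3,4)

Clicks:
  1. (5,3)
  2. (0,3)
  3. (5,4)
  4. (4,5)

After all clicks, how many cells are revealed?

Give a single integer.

Answer: 22

Derivation:
Click 1 (5,3) count=0: revealed 14 new [(3,0) (3,1) (4,0) (4,1) (4,2) (4,3) (4,4) (4,5) (5,0) (5,1) (5,2) (5,3) (5,4) (5,5)] -> total=14
Click 2 (0,3) count=0: revealed 8 new [(0,1) (0,2) (0,3) (0,4) (1,1) (1,2) (1,3) (1,4)] -> total=22
Click 3 (5,4) count=0: revealed 0 new [(none)] -> total=22
Click 4 (4,5) count=1: revealed 0 new [(none)] -> total=22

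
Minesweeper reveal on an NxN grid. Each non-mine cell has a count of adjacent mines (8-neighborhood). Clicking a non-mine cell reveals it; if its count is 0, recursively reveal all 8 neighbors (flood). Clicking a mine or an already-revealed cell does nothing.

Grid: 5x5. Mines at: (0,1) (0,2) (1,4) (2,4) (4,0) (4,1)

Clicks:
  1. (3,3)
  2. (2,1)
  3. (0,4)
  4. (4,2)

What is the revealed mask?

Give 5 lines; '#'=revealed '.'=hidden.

Answer: ....#
####.
####.
####.
..#..

Derivation:
Click 1 (3,3) count=1: revealed 1 new [(3,3)] -> total=1
Click 2 (2,1) count=0: revealed 11 new [(1,0) (1,1) (1,2) (1,3) (2,0) (2,1) (2,2) (2,3) (3,0) (3,1) (3,2)] -> total=12
Click 3 (0,4) count=1: revealed 1 new [(0,4)] -> total=13
Click 4 (4,2) count=1: revealed 1 new [(4,2)] -> total=14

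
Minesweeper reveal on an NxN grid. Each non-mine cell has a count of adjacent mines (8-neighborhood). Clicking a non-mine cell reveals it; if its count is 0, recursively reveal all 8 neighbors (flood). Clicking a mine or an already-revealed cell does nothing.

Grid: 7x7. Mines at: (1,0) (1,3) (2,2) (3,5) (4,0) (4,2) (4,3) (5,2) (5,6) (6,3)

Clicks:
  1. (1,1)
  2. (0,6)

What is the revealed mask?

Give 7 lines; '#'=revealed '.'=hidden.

Answer: ....###
.#..###
....###
.......
.......
.......
.......

Derivation:
Click 1 (1,1) count=2: revealed 1 new [(1,1)] -> total=1
Click 2 (0,6) count=0: revealed 9 new [(0,4) (0,5) (0,6) (1,4) (1,5) (1,6) (2,4) (2,5) (2,6)] -> total=10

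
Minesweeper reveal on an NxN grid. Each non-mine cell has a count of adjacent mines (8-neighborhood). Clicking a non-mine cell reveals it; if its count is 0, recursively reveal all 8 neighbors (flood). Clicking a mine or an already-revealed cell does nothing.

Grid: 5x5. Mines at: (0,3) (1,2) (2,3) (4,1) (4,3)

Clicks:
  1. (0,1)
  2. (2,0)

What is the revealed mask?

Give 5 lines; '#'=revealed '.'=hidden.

Answer: ##...
##...
##...
##...
.....

Derivation:
Click 1 (0,1) count=1: revealed 1 new [(0,1)] -> total=1
Click 2 (2,0) count=0: revealed 7 new [(0,0) (1,0) (1,1) (2,0) (2,1) (3,0) (3,1)] -> total=8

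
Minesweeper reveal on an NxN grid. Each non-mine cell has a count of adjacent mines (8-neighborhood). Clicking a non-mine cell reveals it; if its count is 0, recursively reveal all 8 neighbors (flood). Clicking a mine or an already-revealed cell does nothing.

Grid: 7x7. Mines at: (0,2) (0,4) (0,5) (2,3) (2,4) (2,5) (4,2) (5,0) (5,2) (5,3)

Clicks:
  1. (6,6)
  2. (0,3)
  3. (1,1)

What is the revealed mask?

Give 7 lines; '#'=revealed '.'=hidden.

Answer: ...#...
.#.....
.......
....###
....###
....###
....###

Derivation:
Click 1 (6,6) count=0: revealed 12 new [(3,4) (3,5) (3,6) (4,4) (4,5) (4,6) (5,4) (5,5) (5,6) (6,4) (6,5) (6,6)] -> total=12
Click 2 (0,3) count=2: revealed 1 new [(0,3)] -> total=13
Click 3 (1,1) count=1: revealed 1 new [(1,1)] -> total=14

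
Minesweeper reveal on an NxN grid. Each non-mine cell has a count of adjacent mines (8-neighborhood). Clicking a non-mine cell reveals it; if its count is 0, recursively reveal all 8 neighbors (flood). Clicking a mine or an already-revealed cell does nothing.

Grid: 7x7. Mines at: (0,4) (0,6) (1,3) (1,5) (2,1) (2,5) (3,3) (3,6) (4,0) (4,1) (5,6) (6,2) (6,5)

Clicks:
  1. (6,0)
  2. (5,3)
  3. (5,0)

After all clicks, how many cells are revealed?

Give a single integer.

Click 1 (6,0) count=0: revealed 4 new [(5,0) (5,1) (6,0) (6,1)] -> total=4
Click 2 (5,3) count=1: revealed 1 new [(5,3)] -> total=5
Click 3 (5,0) count=2: revealed 0 new [(none)] -> total=5

Answer: 5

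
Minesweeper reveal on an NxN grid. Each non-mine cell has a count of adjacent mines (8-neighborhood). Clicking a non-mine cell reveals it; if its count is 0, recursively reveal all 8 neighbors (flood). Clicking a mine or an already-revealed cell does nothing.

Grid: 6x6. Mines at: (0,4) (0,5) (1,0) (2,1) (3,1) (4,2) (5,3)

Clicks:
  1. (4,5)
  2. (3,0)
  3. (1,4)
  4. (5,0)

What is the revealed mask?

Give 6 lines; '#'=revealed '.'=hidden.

Answer: ......
..####
..####
#.####
##.###
##..##

Derivation:
Click 1 (4,5) count=0: revealed 17 new [(1,2) (1,3) (1,4) (1,5) (2,2) (2,3) (2,4) (2,5) (3,2) (3,3) (3,4) (3,5) (4,3) (4,4) (4,5) (5,4) (5,5)] -> total=17
Click 2 (3,0) count=2: revealed 1 new [(3,0)] -> total=18
Click 3 (1,4) count=2: revealed 0 new [(none)] -> total=18
Click 4 (5,0) count=0: revealed 4 new [(4,0) (4,1) (5,0) (5,1)] -> total=22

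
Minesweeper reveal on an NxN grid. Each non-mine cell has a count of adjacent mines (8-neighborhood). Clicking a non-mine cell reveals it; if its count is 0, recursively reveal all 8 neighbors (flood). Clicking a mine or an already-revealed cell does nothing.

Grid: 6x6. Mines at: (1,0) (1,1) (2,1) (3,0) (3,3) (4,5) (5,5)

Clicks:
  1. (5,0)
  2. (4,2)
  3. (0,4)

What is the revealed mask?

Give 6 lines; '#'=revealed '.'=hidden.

Click 1 (5,0) count=0: revealed 10 new [(4,0) (4,1) (4,2) (4,3) (4,4) (5,0) (5,1) (5,2) (5,3) (5,4)] -> total=10
Click 2 (4,2) count=1: revealed 0 new [(none)] -> total=10
Click 3 (0,4) count=0: revealed 14 new [(0,2) (0,3) (0,4) (0,5) (1,2) (1,3) (1,4) (1,5) (2,2) (2,3) (2,4) (2,5) (3,4) (3,5)] -> total=24

Answer: ..####
..####
..####
....##
#####.
#####.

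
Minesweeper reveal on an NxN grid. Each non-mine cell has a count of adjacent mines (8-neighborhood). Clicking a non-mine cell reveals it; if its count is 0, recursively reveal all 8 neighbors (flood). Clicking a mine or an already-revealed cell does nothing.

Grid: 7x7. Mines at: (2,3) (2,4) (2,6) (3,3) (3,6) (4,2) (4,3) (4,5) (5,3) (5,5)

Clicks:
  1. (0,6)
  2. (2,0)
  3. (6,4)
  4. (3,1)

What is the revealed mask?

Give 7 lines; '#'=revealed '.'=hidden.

Click 1 (0,6) count=0: revealed 28 new [(0,0) (0,1) (0,2) (0,3) (0,4) (0,5) (0,6) (1,0) (1,1) (1,2) (1,3) (1,4) (1,5) (1,6) (2,0) (2,1) (2,2) (3,0) (3,1) (3,2) (4,0) (4,1) (5,0) (5,1) (5,2) (6,0) (6,1) (6,2)] -> total=28
Click 2 (2,0) count=0: revealed 0 new [(none)] -> total=28
Click 3 (6,4) count=2: revealed 1 new [(6,4)] -> total=29
Click 4 (3,1) count=1: revealed 0 new [(none)] -> total=29

Answer: #######
#######
###....
###....
##.....
###....
###.#..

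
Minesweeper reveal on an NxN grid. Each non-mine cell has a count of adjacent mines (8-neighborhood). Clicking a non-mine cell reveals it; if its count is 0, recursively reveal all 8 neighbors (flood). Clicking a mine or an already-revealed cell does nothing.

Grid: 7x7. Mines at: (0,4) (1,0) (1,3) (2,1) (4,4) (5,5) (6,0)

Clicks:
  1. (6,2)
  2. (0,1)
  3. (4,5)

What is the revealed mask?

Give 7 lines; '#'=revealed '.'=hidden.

Answer: .#.....
.......
.......
####...
####.#.
#####..
.####..

Derivation:
Click 1 (6,2) count=0: revealed 17 new [(3,0) (3,1) (3,2) (3,3) (4,0) (4,1) (4,2) (4,3) (5,0) (5,1) (5,2) (5,3) (5,4) (6,1) (6,2) (6,3) (6,4)] -> total=17
Click 2 (0,1) count=1: revealed 1 new [(0,1)] -> total=18
Click 3 (4,5) count=2: revealed 1 new [(4,5)] -> total=19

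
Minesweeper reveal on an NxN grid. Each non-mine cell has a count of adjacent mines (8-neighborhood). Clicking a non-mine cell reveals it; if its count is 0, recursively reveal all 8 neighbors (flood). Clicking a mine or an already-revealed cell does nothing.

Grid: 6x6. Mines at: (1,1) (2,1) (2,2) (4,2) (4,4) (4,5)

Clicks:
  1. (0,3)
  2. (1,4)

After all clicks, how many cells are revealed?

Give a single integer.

Click 1 (0,3) count=0: revealed 14 new [(0,2) (0,3) (0,4) (0,5) (1,2) (1,3) (1,4) (1,5) (2,3) (2,4) (2,5) (3,3) (3,4) (3,5)] -> total=14
Click 2 (1,4) count=0: revealed 0 new [(none)] -> total=14

Answer: 14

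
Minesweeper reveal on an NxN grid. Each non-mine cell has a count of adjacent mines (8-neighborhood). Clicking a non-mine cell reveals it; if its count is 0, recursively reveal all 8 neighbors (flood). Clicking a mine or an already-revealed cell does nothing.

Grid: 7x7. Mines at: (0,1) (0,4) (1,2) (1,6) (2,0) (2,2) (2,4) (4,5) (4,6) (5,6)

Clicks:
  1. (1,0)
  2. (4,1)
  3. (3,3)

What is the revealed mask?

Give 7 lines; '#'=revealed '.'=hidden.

Click 1 (1,0) count=2: revealed 1 new [(1,0)] -> total=1
Click 2 (4,1) count=0: revealed 22 new [(3,0) (3,1) (3,2) (3,3) (3,4) (4,0) (4,1) (4,2) (4,3) (4,4) (5,0) (5,1) (5,2) (5,3) (5,4) (5,5) (6,0) (6,1) (6,2) (6,3) (6,4) (6,5)] -> total=23
Click 3 (3,3) count=2: revealed 0 new [(none)] -> total=23

Answer: .......
#......
.......
#####..
#####..
######.
######.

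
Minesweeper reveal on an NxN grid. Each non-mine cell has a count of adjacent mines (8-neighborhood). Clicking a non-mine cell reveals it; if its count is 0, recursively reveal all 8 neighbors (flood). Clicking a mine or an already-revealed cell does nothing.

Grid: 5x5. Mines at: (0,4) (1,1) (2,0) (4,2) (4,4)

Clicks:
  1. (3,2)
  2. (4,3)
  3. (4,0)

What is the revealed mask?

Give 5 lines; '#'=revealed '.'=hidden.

Answer: .....
.....
.....
###..
##.#.

Derivation:
Click 1 (3,2) count=1: revealed 1 new [(3,2)] -> total=1
Click 2 (4,3) count=2: revealed 1 new [(4,3)] -> total=2
Click 3 (4,0) count=0: revealed 4 new [(3,0) (3,1) (4,0) (4,1)] -> total=6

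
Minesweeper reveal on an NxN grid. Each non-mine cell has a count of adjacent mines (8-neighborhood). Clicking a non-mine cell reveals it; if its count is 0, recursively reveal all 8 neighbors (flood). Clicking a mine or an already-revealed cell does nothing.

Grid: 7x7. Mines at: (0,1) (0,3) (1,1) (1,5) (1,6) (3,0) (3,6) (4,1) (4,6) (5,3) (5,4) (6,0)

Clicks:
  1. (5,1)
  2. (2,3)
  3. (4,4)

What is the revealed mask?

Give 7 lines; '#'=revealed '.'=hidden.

Click 1 (5,1) count=2: revealed 1 new [(5,1)] -> total=1
Click 2 (2,3) count=0: revealed 15 new [(1,2) (1,3) (1,4) (2,2) (2,3) (2,4) (2,5) (3,2) (3,3) (3,4) (3,5) (4,2) (4,3) (4,4) (4,5)] -> total=16
Click 3 (4,4) count=2: revealed 0 new [(none)] -> total=16

Answer: .......
..###..
..####.
..####.
..####.
.#.....
.......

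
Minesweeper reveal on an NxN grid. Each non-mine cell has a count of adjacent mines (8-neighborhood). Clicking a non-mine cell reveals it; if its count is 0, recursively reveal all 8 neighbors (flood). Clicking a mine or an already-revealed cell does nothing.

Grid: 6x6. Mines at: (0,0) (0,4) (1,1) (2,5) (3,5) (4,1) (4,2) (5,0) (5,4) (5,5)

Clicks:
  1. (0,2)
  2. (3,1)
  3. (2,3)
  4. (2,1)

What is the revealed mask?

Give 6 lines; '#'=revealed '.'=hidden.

Click 1 (0,2) count=1: revealed 1 new [(0,2)] -> total=1
Click 2 (3,1) count=2: revealed 1 new [(3,1)] -> total=2
Click 3 (2,3) count=0: revealed 9 new [(1,2) (1,3) (1,4) (2,2) (2,3) (2,4) (3,2) (3,3) (3,4)] -> total=11
Click 4 (2,1) count=1: revealed 1 new [(2,1)] -> total=12

Answer: ..#...
..###.
.####.
.####.
......
......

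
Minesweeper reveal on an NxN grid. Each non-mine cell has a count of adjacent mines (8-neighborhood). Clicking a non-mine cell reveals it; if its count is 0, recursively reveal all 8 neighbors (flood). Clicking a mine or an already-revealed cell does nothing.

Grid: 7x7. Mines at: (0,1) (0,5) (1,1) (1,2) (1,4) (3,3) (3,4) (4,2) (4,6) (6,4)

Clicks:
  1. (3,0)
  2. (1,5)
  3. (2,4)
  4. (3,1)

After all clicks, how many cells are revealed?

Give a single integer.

Click 1 (3,0) count=0: revealed 14 new [(2,0) (2,1) (3,0) (3,1) (4,0) (4,1) (5,0) (5,1) (5,2) (5,3) (6,0) (6,1) (6,2) (6,3)] -> total=14
Click 2 (1,5) count=2: revealed 1 new [(1,5)] -> total=15
Click 3 (2,4) count=3: revealed 1 new [(2,4)] -> total=16
Click 4 (3,1) count=1: revealed 0 new [(none)] -> total=16

Answer: 16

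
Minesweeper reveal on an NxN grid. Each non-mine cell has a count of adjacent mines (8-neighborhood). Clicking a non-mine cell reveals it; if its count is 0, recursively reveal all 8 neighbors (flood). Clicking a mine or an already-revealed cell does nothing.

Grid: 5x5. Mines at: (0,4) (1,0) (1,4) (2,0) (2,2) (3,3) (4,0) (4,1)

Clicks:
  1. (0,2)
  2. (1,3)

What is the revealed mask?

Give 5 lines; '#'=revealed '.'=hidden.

Answer: .###.
.###.
.....
.....
.....

Derivation:
Click 1 (0,2) count=0: revealed 6 new [(0,1) (0,2) (0,3) (1,1) (1,2) (1,3)] -> total=6
Click 2 (1,3) count=3: revealed 0 new [(none)] -> total=6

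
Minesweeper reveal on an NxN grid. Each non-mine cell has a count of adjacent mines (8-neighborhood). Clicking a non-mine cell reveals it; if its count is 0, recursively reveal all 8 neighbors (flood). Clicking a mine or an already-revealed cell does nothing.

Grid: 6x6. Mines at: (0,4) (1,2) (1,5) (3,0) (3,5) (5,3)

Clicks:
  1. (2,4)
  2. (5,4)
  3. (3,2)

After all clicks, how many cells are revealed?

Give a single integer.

Click 1 (2,4) count=2: revealed 1 new [(2,4)] -> total=1
Click 2 (5,4) count=1: revealed 1 new [(5,4)] -> total=2
Click 3 (3,2) count=0: revealed 11 new [(2,1) (2,2) (2,3) (3,1) (3,2) (3,3) (3,4) (4,1) (4,2) (4,3) (4,4)] -> total=13

Answer: 13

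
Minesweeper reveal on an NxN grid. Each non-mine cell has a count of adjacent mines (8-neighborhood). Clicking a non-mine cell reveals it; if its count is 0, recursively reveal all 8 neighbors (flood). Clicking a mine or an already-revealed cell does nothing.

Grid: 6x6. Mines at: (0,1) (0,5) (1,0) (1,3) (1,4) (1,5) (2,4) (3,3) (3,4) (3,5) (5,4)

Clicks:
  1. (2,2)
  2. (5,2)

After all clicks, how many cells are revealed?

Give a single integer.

Click 1 (2,2) count=2: revealed 1 new [(2,2)] -> total=1
Click 2 (5,2) count=0: revealed 13 new [(2,0) (2,1) (3,0) (3,1) (3,2) (4,0) (4,1) (4,2) (4,3) (5,0) (5,1) (5,2) (5,3)] -> total=14

Answer: 14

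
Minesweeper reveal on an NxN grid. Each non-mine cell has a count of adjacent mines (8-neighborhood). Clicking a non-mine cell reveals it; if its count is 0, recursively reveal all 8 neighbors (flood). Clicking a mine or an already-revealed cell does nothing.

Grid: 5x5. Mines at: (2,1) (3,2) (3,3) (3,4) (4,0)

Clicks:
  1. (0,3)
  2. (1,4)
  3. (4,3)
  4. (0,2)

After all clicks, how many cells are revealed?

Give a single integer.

Answer: 14

Derivation:
Click 1 (0,3) count=0: revealed 13 new [(0,0) (0,1) (0,2) (0,3) (0,4) (1,0) (1,1) (1,2) (1,3) (1,4) (2,2) (2,3) (2,4)] -> total=13
Click 2 (1,4) count=0: revealed 0 new [(none)] -> total=13
Click 3 (4,3) count=3: revealed 1 new [(4,3)] -> total=14
Click 4 (0,2) count=0: revealed 0 new [(none)] -> total=14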